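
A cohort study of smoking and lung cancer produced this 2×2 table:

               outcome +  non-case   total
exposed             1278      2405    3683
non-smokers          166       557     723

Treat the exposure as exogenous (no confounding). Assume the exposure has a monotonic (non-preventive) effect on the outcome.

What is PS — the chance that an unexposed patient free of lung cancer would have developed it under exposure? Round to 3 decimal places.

p₁ = P(outcome | exposed) = 1278/3683 = 0.347
p₀ = P(outcome | unexposed) = 166/723 = 0.2296
Under exogeneity and monotonicity, PS = (p₁ − p₀)/(1 − p₀).
PS = (0.347 − 0.2296) / 0.7704 ≈ 0.1524

PS ≈ 0.152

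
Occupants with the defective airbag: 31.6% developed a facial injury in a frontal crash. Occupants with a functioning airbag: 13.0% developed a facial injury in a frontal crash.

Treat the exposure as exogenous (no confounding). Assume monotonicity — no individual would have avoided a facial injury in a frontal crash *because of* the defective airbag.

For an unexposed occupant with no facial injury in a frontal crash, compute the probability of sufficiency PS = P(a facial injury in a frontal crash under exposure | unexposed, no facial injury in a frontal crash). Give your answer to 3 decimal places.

p₁ = 0.316, p₀ = 0.13.
Under exogeneity and monotonicity, PS = (p₁ − p₀) / (1 − p₀).
PS = (0.316 − 0.13) / (1 − 0.13) = 0.186 / 0.87 ≈ 0.2138

PS ≈ 0.214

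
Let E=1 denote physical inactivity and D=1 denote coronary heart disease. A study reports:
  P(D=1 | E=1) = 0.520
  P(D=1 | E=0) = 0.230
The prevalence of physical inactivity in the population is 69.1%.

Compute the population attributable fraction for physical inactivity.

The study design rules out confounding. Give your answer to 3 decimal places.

Let p₁ = 0.52, p₀ = 0.23.
Overall risk P(Y=1) = π·p₁ + (1−π)·p₀ = 0.691×0.52 + 0.309×0.23 = 0.43039.
Under exogeneity, PAF = [P(Y=1) − p₀] / P(Y=1).
PAF = (0.43039 − 0.23) / 0.43039 ≈ 0.4656

PAF ≈ 0.466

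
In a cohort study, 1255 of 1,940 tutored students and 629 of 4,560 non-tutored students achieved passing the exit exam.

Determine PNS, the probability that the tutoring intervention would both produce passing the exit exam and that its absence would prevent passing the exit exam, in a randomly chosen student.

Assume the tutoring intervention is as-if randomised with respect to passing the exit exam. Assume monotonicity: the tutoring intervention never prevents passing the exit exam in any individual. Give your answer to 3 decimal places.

PNS ≈ 0.509

p₁ = P(outcome | exposed) = 1255/1940 = 0.64691
p₀ = P(outcome | unexposed) = 629/4560 = 0.13794
Under exogeneity and monotonicity, PNS = p₁ − p₀.
PNS = 0.64691 − 0.13794 = 0.50897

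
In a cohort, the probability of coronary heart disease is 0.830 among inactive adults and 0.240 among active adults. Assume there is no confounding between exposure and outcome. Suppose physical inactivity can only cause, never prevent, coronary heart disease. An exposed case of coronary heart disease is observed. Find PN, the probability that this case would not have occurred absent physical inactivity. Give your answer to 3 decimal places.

PN ≈ 0.711

Let p₁ = 0.83, p₀ = 0.24.
Under exogeneity and monotonicity, PN = (p₁ − p₀) / p₁.
PN = (0.83 − 0.24) / 0.83 = 0.59 / 0.83 ≈ 0.7108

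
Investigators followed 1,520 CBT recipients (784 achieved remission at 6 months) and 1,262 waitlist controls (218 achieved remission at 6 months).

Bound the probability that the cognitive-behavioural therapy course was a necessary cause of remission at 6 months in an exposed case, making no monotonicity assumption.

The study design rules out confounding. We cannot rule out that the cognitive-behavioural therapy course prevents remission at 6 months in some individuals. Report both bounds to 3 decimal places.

0.665 ≤ PN ≤ 1.000

p₁ = P(outcome | exposed) = 784/1520 = 0.51579
p₀ = P(outcome | unexposed) = 218/1262 = 0.17274
Under exogeneity alone the bounds on PN are max{0,(p₁−p₀)/p₁} ≤ PN ≤ min{1,(1−p₀)/p₁}.
  lower = (p₁ − p₀)/p₁ = 0.34305 / 0.51579 ≈ 0.6651
  upper = min{1, (1 − p₀)/p₁} = 0.82726 / 0.51579 ≈ 1.6039 → capped at 1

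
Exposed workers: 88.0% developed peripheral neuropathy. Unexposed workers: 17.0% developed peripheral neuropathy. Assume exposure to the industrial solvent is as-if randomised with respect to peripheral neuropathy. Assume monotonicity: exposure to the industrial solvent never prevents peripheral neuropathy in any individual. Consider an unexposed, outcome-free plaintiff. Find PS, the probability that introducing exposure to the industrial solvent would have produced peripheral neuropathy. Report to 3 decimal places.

PS ≈ 0.855

p₁ = 0.88, p₀ = 0.17.
Under exogeneity and monotonicity, PS = (p₁ − p₀) / (1 − p₀).
PS = (0.88 − 0.17) / (1 − 0.17) = 0.71 / 0.83 ≈ 0.8554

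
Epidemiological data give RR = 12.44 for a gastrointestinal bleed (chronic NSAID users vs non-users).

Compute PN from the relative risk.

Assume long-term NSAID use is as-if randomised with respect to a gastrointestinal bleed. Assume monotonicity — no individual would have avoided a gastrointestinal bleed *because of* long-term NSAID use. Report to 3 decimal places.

PN ≈ 0.920

Under exogeneity and monotonicity, PN = (RR − 1) / RR = 1 − 1/RR.
PN = (12.44 − 1) / 12.44 = 11.44 / 12.44 ≈ 0.9196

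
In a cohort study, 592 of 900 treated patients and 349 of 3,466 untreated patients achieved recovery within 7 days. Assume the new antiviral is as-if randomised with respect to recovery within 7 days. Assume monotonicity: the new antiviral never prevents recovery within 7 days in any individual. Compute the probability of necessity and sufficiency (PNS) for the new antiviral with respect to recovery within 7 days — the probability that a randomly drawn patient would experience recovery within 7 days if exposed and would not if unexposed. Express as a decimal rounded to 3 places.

PNS ≈ 0.557

p₁ = P(outcome | exposed) = 592/900 = 0.65778
p₀ = P(outcome | unexposed) = 349/3466 = 0.10069
Under exogeneity and monotonicity, PNS = p₁ − p₀.
PNS = 0.65778 − 0.10069 = 0.55709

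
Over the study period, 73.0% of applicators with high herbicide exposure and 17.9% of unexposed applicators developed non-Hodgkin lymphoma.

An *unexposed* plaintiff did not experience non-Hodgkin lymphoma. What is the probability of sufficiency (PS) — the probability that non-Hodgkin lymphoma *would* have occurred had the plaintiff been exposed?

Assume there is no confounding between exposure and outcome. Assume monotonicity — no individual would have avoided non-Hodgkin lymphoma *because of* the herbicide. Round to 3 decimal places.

p₁ = 0.73, p₀ = 0.179.
Under exogeneity and monotonicity, PS = (p₁ − p₀) / (1 − p₀).
PS = (0.73 − 0.179) / (1 − 0.179) = 0.551 / 0.821 ≈ 0.6711

PS ≈ 0.671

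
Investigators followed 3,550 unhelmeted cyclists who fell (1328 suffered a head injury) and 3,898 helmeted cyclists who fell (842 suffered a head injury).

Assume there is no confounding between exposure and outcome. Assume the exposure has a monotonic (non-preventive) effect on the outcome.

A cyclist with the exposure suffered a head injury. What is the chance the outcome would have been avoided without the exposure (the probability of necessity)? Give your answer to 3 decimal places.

p₁ = P(outcome | exposed) = 1328/3550 = 0.37408
p₀ = P(outcome | unexposed) = 842/3898 = 0.21601
Under exogeneity and monotonicity, PN = (p₁ − p₀) / p₁.
PN = (0.37408 − 0.21601) / 0.37408 = 0.15808 / 0.37408 ≈ 0.4226

PN ≈ 0.423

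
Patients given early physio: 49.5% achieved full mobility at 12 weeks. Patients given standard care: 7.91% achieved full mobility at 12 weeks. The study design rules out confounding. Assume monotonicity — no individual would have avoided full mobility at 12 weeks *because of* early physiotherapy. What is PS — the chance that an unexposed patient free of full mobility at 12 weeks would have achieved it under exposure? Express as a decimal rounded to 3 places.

p₁ = 0.495, p₀ = 0.0791.
Under exogeneity and monotonicity, PS = (p₁ − p₀) / (1 − p₀).
PS = (0.495 − 0.0791) / (1 − 0.0791) = 0.4159 / 0.9209 ≈ 0.4516

PS ≈ 0.452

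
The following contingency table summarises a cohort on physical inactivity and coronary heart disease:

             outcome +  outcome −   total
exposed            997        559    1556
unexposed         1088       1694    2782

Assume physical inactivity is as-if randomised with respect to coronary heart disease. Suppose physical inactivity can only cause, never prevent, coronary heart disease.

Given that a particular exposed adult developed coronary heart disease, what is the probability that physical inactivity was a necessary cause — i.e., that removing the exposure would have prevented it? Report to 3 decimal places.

PN ≈ 0.390

p₁ = P(outcome | exposed) = 997/1556 = 0.64075
p₀ = P(outcome | unexposed) = 1088/2782 = 0.39109
Under exogeneity and monotonicity, PN = (p₁ − p₀) / p₁.
PN = (0.64075 − 0.39109) / 0.64075 = 0.24966 / 0.64075 ≈ 0.3896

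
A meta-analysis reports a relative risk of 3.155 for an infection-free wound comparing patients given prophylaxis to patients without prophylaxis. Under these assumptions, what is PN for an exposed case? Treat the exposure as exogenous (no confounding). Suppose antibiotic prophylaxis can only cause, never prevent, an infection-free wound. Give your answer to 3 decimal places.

PN ≈ 0.683

Under exogeneity and monotonicity, PN = (RR − 1) / RR = 1 − 1/RR.
PN = (3.155 − 1) / 3.155 = 2.155 / 3.155 ≈ 0.6830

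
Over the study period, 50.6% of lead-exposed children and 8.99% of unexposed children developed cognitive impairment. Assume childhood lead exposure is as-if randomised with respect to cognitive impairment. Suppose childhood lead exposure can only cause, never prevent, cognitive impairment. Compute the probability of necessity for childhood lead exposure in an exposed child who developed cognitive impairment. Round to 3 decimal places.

p₁ = 0.506, p₀ = 0.0899.
Under exogeneity and monotonicity, PN = (p₁ − p₀) / p₁.
PN = (0.506 − 0.0899) / 0.506 = 0.4161 / 0.506 ≈ 0.8223

PN ≈ 0.822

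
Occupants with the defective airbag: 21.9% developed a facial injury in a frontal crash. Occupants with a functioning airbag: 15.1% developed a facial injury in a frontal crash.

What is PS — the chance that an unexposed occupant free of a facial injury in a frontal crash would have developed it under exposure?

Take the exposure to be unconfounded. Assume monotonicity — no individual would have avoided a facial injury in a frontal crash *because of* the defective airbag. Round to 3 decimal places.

p₁ = 0.219, p₀ = 0.151.
Under exogeneity and monotonicity, PS = (p₁ − p₀) / (1 − p₀).
PS = (0.219 − 0.151) / (1 − 0.151) = 0.068 / 0.849 ≈ 0.0801

PS ≈ 0.080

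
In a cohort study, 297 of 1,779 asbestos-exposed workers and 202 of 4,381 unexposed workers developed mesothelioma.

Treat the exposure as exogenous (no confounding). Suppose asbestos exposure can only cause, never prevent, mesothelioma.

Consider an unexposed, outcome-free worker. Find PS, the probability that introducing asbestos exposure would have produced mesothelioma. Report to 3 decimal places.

p₁ = P(outcome | exposed) = 297/1779 = 0.16695
p₀ = P(outcome | unexposed) = 202/4381 = 0.046108
Under exogeneity and monotonicity, PS = (p₁ − p₀) / (1 − p₀).
PS = (0.16695 − 0.046108) / (1 − 0.046108) = 0.12084 / 0.95389 ≈ 0.1267

PS ≈ 0.127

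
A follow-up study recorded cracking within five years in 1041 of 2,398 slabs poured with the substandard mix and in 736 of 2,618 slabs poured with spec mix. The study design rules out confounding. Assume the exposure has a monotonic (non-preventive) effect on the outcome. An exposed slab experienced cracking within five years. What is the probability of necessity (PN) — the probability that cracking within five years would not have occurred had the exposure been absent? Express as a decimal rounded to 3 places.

PN ≈ 0.352

p₁ = P(outcome | exposed) = 1041/2398 = 0.43411
p₀ = P(outcome | unexposed) = 736/2618 = 0.28113
Under exogeneity and monotonicity, PN = (p₁ − p₀) / p₁.
PN = (0.43411 − 0.28113) / 0.43411 = 0.15298 / 0.43411 ≈ 0.3524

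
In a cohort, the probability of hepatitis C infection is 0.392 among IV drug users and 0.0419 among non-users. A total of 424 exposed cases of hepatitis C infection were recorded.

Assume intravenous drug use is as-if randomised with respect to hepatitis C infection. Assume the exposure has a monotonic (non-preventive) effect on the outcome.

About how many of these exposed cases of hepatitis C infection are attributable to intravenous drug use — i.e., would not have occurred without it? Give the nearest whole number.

Let p₁ = 0.392, p₀ = 0.0419.
PN = (p₁ − p₀)/p₁ = (0.392 − 0.0419) / 0.392 ≈ 0.89311.
Attributable cases ≈ PN × (exposed cases) = 0.89311 × 424 ≈ 378.68.

about 379 cases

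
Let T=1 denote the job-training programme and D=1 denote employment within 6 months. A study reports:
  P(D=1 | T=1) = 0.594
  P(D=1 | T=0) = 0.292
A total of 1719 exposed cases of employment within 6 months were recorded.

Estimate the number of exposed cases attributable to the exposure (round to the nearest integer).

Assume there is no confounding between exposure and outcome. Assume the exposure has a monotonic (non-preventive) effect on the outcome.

Let p₁ = 0.594, p₀ = 0.292.
PN = (p₁ − p₀)/p₁ = (0.594 − 0.292) / 0.594 ≈ 0.50842.
Attributable cases ≈ PN × (exposed cases) = 0.50842 × 1719 ≈ 873.97.

about 874 cases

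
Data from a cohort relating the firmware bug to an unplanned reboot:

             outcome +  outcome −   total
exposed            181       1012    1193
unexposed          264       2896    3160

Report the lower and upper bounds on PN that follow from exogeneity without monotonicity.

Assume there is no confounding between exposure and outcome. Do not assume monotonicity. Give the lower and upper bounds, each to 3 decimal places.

0.449 ≤ PN ≤ 1.000

p₁ = P(outcome | exposed) = 181/1193 = 0.15172
p₀ = P(outcome | unexposed) = 264/3160 = 0.083544
Under exogeneity alone the bounds on PN are max{0,(p₁−p₀)/p₁} ≤ PN ≤ min{1,(1−p₀)/p₁}.
  lower = (p₁ − p₀)/p₁ = 0.068174 / 0.15172 ≈ 0.4493
  upper = min{1, (1 − p₀)/p₁} = 0.91646 / 0.15172 ≈ 6.0405 → capped at 1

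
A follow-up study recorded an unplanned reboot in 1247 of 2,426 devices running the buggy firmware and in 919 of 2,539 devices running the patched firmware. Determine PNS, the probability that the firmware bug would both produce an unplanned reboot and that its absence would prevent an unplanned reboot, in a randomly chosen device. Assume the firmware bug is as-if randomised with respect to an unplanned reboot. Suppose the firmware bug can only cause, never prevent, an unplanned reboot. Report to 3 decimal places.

p₁ = P(outcome | exposed) = 1247/2426 = 0.51401
p₀ = P(outcome | unexposed) = 919/2539 = 0.36195
Under exogeneity and monotonicity, PNS = p₁ − p₀.
PNS = 0.51401 − 0.36195 = 0.15206

PNS ≈ 0.152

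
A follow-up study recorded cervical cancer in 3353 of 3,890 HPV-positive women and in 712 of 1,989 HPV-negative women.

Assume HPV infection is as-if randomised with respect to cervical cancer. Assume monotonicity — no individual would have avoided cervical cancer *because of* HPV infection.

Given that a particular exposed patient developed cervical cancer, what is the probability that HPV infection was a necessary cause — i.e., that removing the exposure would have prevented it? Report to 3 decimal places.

p₁ = P(outcome | exposed) = 3353/3890 = 0.86195
p₀ = P(outcome | unexposed) = 712/1989 = 0.35797
Under exogeneity and monotonicity, PN = (p₁ − p₀) / p₁.
PN = (0.86195 − 0.35797) / 0.86195 = 0.50398 / 0.86195 ≈ 0.5847

PN ≈ 0.585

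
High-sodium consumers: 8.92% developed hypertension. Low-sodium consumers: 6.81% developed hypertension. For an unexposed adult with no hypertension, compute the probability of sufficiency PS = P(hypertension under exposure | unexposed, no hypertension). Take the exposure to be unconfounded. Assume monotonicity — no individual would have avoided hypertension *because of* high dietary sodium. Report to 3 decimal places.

p₁ = 0.0892, p₀ = 0.0681.
Under exogeneity and monotonicity, PS = (p₁ − p₀) / (1 − p₀).
PS = (0.0892 − 0.0681) / (1 − 0.0681) = 0.0211 / 0.9319 ≈ 0.0226

PS ≈ 0.023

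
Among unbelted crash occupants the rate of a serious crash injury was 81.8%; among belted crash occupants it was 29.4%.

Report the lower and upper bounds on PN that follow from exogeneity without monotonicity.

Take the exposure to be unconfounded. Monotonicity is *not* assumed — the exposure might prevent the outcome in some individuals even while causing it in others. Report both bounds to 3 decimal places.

p₁ = 0.818, p₀ = 0.294.
Under exogeneity alone the bounds on PN are max{0,(p₁−p₀)/p₁} ≤ PN ≤ min{1,(1−p₀)/p₁}.
  lower = (p₁ − p₀)/p₁ = 0.524 / 0.818 ≈ 0.6406
  upper = min{1, (1 − p₀)/p₁} = 0.706 / 0.818 ≈ 0.8631

0.641 ≤ PN ≤ 0.863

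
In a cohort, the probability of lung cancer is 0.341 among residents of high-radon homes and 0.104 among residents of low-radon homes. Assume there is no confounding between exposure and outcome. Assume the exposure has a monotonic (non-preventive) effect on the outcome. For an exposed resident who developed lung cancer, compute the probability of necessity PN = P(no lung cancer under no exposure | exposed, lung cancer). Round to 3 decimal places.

PN ≈ 0.695

Let p₁ = 0.341, p₀ = 0.104.
Under exogeneity and monotonicity, PN = (p₁ − p₀) / p₁.
PN = (0.341 − 0.104) / 0.341 = 0.237 / 0.341 ≈ 0.6950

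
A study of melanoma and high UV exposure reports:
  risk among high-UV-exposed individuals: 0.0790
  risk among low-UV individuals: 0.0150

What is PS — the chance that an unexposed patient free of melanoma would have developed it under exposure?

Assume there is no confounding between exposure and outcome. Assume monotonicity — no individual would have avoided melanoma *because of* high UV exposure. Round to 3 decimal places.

Let p₁ = 0.079, p₀ = 0.015.
Under exogeneity and monotonicity, PS = (p₁ − p₀) / (1 − p₀).
PS = (0.079 − 0.015) / (1 − 0.015) = 0.064 / 0.985 ≈ 0.0650

PS ≈ 0.065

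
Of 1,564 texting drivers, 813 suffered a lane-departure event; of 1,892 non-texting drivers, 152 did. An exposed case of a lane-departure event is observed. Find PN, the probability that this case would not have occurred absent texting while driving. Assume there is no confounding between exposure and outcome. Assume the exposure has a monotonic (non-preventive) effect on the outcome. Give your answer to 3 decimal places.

PN ≈ 0.845

p₁ = P(outcome | exposed) = 813/1564 = 0.51982
p₀ = P(outcome | unexposed) = 152/1892 = 0.080338
Under exogeneity and monotonicity, PN = (p₁ − p₀) / p₁.
PN = (0.51982 − 0.080338) / 0.51982 = 0.43948 / 0.51982 ≈ 0.8455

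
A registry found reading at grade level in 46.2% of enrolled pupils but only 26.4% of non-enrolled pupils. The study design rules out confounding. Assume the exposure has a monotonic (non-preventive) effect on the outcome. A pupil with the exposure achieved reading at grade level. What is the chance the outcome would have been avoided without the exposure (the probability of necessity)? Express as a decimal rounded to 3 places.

PN ≈ 0.429

p₁ = 0.462, p₀ = 0.264.
Under exogeneity and monotonicity, PN = (p₁ − p₀) / p₁.
PN = (0.462 − 0.264) / 0.462 = 0.198 / 0.462 ≈ 0.4286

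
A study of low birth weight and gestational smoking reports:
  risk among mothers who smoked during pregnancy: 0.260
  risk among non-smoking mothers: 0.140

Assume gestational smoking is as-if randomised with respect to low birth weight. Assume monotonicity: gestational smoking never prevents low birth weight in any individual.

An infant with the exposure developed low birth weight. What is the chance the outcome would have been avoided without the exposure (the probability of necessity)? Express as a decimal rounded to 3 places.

Let p₁ = 0.26, p₀ = 0.14.
Under exogeneity and monotonicity, PN = (p₁ − p₀) / p₁.
PN = (0.26 − 0.14) / 0.26 = 0.12 / 0.26 ≈ 0.4615

PN ≈ 0.462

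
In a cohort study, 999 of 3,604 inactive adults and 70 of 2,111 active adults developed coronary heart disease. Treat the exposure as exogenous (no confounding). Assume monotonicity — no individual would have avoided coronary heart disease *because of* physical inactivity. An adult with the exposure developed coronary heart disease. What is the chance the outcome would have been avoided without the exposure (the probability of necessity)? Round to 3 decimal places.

PN ≈ 0.880

p₁ = P(outcome | exposed) = 999/3604 = 0.27719
p₀ = P(outcome | unexposed) = 70/2111 = 0.03316
Under exogeneity and monotonicity, PN = (p₁ − p₀) / p₁.
PN = (0.27719 − 0.03316) / 0.27719 = 0.24403 / 0.27719 ≈ 0.8804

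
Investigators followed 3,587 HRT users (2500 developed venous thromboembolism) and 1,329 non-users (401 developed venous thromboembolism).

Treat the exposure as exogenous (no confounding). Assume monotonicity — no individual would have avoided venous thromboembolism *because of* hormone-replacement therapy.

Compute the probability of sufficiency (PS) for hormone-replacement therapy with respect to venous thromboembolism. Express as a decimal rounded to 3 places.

PS ≈ 0.566

p₁ = P(outcome | exposed) = 2500/3587 = 0.69696
p₀ = P(outcome | unexposed) = 401/1329 = 0.30173
Under exogeneity and monotonicity, PS = (p₁ − p₀) / (1 − p₀).
PS = (0.69696 − 0.30173) / (1 − 0.30173) = 0.39523 / 0.69827 ≈ 0.5660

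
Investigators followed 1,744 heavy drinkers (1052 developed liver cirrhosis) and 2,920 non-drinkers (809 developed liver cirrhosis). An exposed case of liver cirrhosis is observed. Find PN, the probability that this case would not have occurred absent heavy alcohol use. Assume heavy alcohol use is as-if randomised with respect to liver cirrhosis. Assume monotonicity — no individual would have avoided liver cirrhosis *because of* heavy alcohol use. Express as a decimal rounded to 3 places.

p₁ = P(outcome | exposed) = 1052/1744 = 0.60321
p₀ = P(outcome | unexposed) = 809/2920 = 0.27705
Under exogeneity and monotonicity, PN = (p₁ − p₀) / p₁.
PN = (0.60321 − 0.27705) / 0.60321 = 0.32616 / 0.60321 ≈ 0.5407

PN ≈ 0.541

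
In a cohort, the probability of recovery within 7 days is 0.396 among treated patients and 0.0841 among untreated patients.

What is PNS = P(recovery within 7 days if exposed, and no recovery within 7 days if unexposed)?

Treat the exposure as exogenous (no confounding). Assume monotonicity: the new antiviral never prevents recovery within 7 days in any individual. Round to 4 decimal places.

PNS ≈ 0.3119

Let p₁ = 0.396, p₀ = 0.0841.
Under exogeneity and monotonicity, PNS = p₁ − p₀.
PNS = 0.396 − 0.0841 = 0.3119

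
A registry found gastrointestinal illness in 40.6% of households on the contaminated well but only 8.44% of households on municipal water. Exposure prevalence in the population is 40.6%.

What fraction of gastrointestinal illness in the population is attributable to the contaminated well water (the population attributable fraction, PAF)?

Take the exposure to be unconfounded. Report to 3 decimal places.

PAF ≈ 0.607

p₁ = 0.406, p₀ = 0.0844.
Overall risk P(Y=1) = π·p₁ + (1−π)·p₀ = 0.406×0.406 + 0.594×0.0844 = 0.21497.
Under exogeneity, PAF = [P(Y=1) − p₀] / P(Y=1).
PAF = (0.21497 − 0.0844) / 0.21497 ≈ 0.6074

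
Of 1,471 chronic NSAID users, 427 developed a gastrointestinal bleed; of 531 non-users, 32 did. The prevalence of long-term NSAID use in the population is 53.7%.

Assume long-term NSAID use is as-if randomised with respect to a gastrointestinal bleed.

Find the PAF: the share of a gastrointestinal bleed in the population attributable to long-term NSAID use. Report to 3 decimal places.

p₁ = P(outcome | exposed) = 427/1471 = 0.29028
p₀ = P(outcome | unexposed) = 32/531 = 0.060264
Overall risk P(Y=1) = π·p₁ + (1−π)·p₀ = 0.537×0.29028 + 0.463×0.060264 = 0.18378.
Under exogeneity, PAF = [P(Y=1) − p₀] / P(Y=1).
PAF = (0.18378 − 0.060264) / 0.18378 ≈ 0.6721

PAF ≈ 0.672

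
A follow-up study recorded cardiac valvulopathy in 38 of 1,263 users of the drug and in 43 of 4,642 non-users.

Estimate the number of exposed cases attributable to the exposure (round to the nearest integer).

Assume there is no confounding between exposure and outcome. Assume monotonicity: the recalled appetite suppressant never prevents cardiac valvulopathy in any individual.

p₁ = P(outcome | exposed) = 38/1263 = 0.030087
p₀ = P(outcome | unexposed) = 43/4642 = 0.0092632
PN = (p₁ − p₀)/p₁ = (0.030087 − 0.0092632) / 0.030087 ≈ 0.69212.
Attributable cases ≈ PN × (exposed cases) = 0.69212 × 38 ≈ 26.30.

about 26 cases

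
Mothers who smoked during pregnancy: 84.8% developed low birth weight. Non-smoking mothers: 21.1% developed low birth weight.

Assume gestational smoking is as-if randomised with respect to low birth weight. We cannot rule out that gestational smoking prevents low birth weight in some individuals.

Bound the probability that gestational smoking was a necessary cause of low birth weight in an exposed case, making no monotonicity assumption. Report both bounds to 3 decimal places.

0.751 ≤ PN ≤ 0.930

p₁ = 0.848, p₀ = 0.211.
Under exogeneity alone the bounds on PN are max{0,(p₁−p₀)/p₁} ≤ PN ≤ min{1,(1−p₀)/p₁}.
  lower = (p₁ − p₀)/p₁ = 0.637 / 0.848 ≈ 0.7512
  upper = min{1, (1 − p₀)/p₁} = 0.789 / 0.848 ≈ 0.9304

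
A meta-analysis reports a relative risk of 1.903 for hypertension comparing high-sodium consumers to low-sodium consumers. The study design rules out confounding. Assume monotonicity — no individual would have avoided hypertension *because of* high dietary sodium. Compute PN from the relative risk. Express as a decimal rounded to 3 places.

PN ≈ 0.475

Under exogeneity and monotonicity, PN = (RR − 1) / RR = 1 − 1/RR.
PN = (1.903 − 1) / 1.903 = 0.903 / 1.903 ≈ 0.4745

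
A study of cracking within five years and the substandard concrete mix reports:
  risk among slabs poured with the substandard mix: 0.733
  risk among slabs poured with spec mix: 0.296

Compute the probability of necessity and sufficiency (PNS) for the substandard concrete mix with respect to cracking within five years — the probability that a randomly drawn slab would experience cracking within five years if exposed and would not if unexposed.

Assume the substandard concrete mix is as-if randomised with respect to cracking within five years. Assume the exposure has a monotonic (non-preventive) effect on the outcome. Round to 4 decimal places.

Let p₁ = 0.733, p₀ = 0.296.
Under exogeneity and monotonicity, PNS = p₁ − p₀.
PNS = 0.733 − 0.296 = 0.437

PNS ≈ 0.4370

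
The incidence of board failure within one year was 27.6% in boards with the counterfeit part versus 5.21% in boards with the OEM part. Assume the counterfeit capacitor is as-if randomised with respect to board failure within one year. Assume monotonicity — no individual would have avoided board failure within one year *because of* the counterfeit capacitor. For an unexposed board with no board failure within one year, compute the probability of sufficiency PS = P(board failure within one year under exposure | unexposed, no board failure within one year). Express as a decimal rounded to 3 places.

p₁ = 0.276, p₀ = 0.0521.
Under exogeneity and monotonicity, PS = (p₁ − p₀) / (1 − p₀).
PS = (0.276 − 0.0521) / (1 − 0.0521) = 0.2239 / 0.9479 ≈ 0.2362

PS ≈ 0.236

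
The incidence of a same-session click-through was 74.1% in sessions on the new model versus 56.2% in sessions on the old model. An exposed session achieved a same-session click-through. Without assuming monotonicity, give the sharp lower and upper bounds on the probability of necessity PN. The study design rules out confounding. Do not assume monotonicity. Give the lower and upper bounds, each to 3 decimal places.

0.242 ≤ PN ≤ 0.591

p₁ = 0.741, p₀ = 0.562.
Under exogeneity alone the bounds on PN are max{0,(p₁−p₀)/p₁} ≤ PN ≤ min{1,(1−p₀)/p₁}.
  lower = (p₁ − p₀)/p₁ = 0.179 / 0.741 ≈ 0.2416
  upper = min{1, (1 − p₀)/p₁} = 0.438 / 0.741 ≈ 0.5911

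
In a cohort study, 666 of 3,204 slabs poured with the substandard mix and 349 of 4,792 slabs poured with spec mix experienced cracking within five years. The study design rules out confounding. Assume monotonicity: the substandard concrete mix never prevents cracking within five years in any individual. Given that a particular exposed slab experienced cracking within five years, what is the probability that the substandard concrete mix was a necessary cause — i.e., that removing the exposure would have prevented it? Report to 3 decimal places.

p₁ = P(outcome | exposed) = 666/3204 = 0.20787
p₀ = P(outcome | unexposed) = 349/4792 = 0.07283
Under exogeneity and monotonicity, PN = (p₁ − p₀) / p₁.
PN = (0.20787 − 0.07283) / 0.20787 = 0.13504 / 0.20787 ≈ 0.6496

PN ≈ 0.650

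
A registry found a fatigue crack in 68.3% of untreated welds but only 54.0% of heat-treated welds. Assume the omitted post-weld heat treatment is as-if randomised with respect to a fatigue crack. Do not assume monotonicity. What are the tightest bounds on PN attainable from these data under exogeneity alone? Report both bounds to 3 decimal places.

p₁ = 0.683, p₀ = 0.54.
Under exogeneity alone the bounds on PN are max{0,(p₁−p₀)/p₁} ≤ PN ≤ min{1,(1−p₀)/p₁}.
  lower = (p₁ − p₀)/p₁ = 0.143 / 0.683 ≈ 0.2094
  upper = min{1, (1 − p₀)/p₁} = 0.46 / 0.683 ≈ 0.6735

0.209 ≤ PN ≤ 0.673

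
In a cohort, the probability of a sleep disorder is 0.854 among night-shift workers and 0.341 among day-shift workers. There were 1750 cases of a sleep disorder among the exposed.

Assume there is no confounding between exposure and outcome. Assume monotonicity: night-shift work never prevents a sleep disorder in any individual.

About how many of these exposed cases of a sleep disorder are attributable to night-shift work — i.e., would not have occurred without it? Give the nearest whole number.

about 1051 cases

Let p₁ = 0.854, p₀ = 0.341.
PN = (p₁ − p₀)/p₁ = (0.854 − 0.341) / 0.854 ≈ 0.60070.
Attributable cases ≈ PN × (exposed cases) = 0.60070 × 1750 ≈ 1051.23.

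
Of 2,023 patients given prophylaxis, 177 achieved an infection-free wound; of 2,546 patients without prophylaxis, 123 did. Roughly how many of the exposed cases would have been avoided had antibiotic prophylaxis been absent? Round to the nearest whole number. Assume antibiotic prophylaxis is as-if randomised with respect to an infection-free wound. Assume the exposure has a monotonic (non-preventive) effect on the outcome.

about 79 cases

p₁ = P(outcome | exposed) = 177/2023 = 0.087494
p₀ = P(outcome | unexposed) = 123/2546 = 0.048311
PN = (p₁ − p₀)/p₁ = (0.087494 − 0.048311) / 0.087494 ≈ 0.44783.
Attributable cases ≈ PN × (exposed cases) = 0.44783 × 177 ≈ 79.27.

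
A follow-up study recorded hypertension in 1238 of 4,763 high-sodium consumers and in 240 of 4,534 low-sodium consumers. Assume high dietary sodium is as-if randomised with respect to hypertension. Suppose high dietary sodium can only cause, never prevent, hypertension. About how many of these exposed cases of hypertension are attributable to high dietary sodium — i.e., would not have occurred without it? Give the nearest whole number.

about 986 cases

p₁ = P(outcome | exposed) = 1238/4763 = 0.25992
p₀ = P(outcome | unexposed) = 240/4534 = 0.052933
PN = (p₁ − p₀)/p₁ = (0.25992 − 0.052933) / 0.25992 ≈ 0.79635.
Attributable cases ≈ PN × (exposed cases) = 0.79635 × 1238 ≈ 985.88.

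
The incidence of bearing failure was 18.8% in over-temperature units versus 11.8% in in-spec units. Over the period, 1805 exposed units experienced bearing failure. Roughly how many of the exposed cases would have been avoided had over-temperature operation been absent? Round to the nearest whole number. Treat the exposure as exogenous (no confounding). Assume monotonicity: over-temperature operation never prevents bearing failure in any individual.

about 672 cases

p₁ = 0.188, p₀ = 0.118.
PN = (p₁ − p₀)/p₁ = (0.188 − 0.118) / 0.188 ≈ 0.37234.
Attributable cases ≈ PN × (exposed cases) = 0.37234 × 1805 ≈ 672.07.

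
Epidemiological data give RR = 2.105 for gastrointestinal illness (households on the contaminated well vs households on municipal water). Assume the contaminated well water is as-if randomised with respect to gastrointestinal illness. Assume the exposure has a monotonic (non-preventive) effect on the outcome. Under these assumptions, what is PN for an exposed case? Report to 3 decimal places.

PN ≈ 0.525

Under exogeneity and monotonicity, PN = (RR − 1) / RR = 1 − 1/RR.
PN = (2.105 − 1) / 2.105 = 1.105 / 2.105 ≈ 0.5249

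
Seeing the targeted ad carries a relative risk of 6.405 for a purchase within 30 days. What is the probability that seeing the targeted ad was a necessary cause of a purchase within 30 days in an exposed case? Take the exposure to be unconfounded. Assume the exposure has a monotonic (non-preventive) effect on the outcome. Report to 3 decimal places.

PN ≈ 0.844

Under exogeneity and monotonicity, PN = (RR − 1) / RR = 1 − 1/RR.
PN = (6.405 − 1) / 6.405 = 5.405 / 6.405 ≈ 0.8439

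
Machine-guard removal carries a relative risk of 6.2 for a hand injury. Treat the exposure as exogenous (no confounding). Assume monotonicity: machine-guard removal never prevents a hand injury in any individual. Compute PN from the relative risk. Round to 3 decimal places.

Under exogeneity and monotonicity, PN = (RR − 1) / RR = 1 − 1/RR.
PN = (6.2 − 1) / 6.2 = 5.2 / 6.2 ≈ 0.8387

PN ≈ 0.839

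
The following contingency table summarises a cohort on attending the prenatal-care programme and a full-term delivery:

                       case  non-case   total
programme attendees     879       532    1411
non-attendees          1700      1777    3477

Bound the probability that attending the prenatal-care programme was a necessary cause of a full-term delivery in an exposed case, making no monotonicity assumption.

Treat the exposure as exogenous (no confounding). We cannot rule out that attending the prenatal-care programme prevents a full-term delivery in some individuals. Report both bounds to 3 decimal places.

p₁ = P(outcome | exposed) = 879/1411 = 0.62296
p₀ = P(outcome | unexposed) = 1700/3477 = 0.48893
Under exogeneity alone the bounds on PN are max{0,(p₁−p₀)/p₁} ≤ PN ≤ min{1,(1−p₀)/p₁}.
  lower = (p₁ − p₀)/p₁ = 0.13404 / 0.62296 ≈ 0.2152
  upper = min{1, (1 − p₀)/p₁} = 0.51107 / 0.62296 ≈ 0.8204

0.215 ≤ PN ≤ 0.820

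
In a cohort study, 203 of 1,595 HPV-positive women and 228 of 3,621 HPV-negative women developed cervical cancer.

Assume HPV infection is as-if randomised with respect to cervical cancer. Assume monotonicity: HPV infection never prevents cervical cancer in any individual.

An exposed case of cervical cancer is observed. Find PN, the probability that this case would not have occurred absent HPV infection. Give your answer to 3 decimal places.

p₁ = P(outcome | exposed) = 203/1595 = 0.12727
p₀ = P(outcome | unexposed) = 228/3621 = 0.062966
Under exogeneity and monotonicity, PN = (p₁ − p₀) / p₁.
PN = (0.12727 − 0.062966) / 0.12727 = 0.064307 / 0.12727 ≈ 0.5053

PN ≈ 0.505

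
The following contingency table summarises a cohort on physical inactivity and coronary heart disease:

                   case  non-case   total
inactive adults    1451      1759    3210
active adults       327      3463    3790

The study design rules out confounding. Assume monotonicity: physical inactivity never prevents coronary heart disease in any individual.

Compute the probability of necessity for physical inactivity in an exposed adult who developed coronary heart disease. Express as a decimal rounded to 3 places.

PN ≈ 0.809

p₁ = P(outcome | exposed) = 1451/3210 = 0.45202
p₀ = P(outcome | unexposed) = 327/3790 = 0.08628
Under exogeneity and monotonicity, PN = (p₁ − p₀)/p₁.
PN = (0.45202 − 0.08628) / 0.45202 ≈ 0.8091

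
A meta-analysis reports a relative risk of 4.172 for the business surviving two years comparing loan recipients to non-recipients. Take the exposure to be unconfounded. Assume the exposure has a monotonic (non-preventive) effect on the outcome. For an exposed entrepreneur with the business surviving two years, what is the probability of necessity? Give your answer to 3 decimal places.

PN ≈ 0.760

Under exogeneity and monotonicity, PN = (RR − 1) / RR = 1 − 1/RR.
PN = (4.172 − 1) / 4.172 = 3.172 / 4.172 ≈ 0.7603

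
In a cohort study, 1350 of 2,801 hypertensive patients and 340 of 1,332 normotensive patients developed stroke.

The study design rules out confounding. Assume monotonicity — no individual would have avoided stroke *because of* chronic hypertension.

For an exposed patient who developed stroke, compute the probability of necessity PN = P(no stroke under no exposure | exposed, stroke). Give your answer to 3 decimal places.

p₁ = P(outcome | exposed) = 1350/2801 = 0.48197
p₀ = P(outcome | unexposed) = 340/1332 = 0.25526
Under exogeneity and monotonicity, PN = (p₁ − p₀) / p₁.
PN = (0.48197 − 0.25526) / 0.48197 = 0.22672 / 0.48197 ≈ 0.4704

PN ≈ 0.470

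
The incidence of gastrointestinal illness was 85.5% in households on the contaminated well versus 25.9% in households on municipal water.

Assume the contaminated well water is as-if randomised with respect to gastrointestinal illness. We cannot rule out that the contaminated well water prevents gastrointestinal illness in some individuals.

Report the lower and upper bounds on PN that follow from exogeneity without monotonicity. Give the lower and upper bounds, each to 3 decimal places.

0.697 ≤ PN ≤ 0.867

p₁ = 0.855, p₀ = 0.259.
Under exogeneity alone the bounds on PN are max{0,(p₁−p₀)/p₁} ≤ PN ≤ min{1,(1−p₀)/p₁}.
  lower = (p₁ − p₀)/p₁ = 0.596 / 0.855 ≈ 0.6971
  upper = min{1, (1 − p₀)/p₁} = 0.741 / 0.855 ≈ 0.8667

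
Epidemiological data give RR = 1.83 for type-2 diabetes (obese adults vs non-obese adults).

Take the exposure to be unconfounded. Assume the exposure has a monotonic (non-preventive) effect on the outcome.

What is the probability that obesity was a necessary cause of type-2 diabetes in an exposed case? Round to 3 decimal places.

Under exogeneity and monotonicity, PN = (RR − 1) / RR = 1 − 1/RR.
PN = (1.83 − 1) / 1.83 = 0.83 / 1.83 ≈ 0.4536

PN ≈ 0.454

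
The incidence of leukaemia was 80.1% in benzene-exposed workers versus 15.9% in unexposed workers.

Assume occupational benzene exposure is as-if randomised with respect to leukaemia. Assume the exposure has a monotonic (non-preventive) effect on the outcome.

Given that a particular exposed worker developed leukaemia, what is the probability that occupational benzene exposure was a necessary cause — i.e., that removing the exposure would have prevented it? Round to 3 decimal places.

PN ≈ 0.801

p₁ = 0.801, p₀ = 0.159.
Under exogeneity and monotonicity, PN = (p₁ − p₀) / p₁.
PN = (0.801 − 0.159) / 0.801 = 0.642 / 0.801 ≈ 0.8015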